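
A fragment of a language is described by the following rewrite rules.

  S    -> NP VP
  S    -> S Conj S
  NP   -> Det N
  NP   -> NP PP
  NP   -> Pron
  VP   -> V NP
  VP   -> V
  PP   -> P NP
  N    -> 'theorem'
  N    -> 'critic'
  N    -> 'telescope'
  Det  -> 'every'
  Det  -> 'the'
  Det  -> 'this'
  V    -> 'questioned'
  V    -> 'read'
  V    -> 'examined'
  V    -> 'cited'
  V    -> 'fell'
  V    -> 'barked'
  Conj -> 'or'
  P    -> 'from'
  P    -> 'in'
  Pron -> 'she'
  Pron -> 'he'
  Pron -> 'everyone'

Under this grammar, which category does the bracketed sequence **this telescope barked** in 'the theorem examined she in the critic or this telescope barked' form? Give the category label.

[S [S [NP [Det the] [N theorem]] [VP [V examined] [NP [NP [Pron she]] [PP [P in] [NP [Det the] [N critic]]]]]] [Conj or] [S [NP [Det this] [N telescope]] [VP [V barked]]]]
The span 'this telescope barked' is the S node built by S → NP VP.

S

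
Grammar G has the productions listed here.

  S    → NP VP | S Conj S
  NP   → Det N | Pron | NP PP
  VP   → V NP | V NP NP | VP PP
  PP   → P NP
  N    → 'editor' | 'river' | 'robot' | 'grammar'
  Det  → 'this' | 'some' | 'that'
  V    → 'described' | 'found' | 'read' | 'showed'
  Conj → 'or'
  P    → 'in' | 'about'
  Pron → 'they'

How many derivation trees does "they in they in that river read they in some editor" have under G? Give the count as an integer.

4

Two of the 4 distinct bracketings:
[S [NP [NP [Pron they]] [PP [P in] [NP [NP [Pron they]] [PP [P in] [NP [Det that] [N river]]]]]] [VP [V read] [NP [NP [Pron they]] [PP [P in] [NP [Det some] [N editor]]]]]]
[S [NP [NP [Pron they]] [PP [P in] [NP [NP [Pron they]] [PP [P in] [NP [Det that] [N river]]]]]] [VP [VP [V read] [NP [Pron they]]] [PP [P in] [NP [Det some] [N editor]]]]]
The difference turns on whether VP → VP PP is used at the relevant span, versus an alternative expansion of VP.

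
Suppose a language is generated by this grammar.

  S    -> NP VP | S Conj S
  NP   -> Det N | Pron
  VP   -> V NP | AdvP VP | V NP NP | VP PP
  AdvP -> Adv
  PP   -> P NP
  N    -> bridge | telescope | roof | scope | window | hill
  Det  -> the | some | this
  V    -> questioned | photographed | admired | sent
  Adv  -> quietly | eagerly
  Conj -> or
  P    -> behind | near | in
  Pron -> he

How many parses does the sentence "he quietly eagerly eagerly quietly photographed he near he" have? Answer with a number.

Two of the 5 distinct bracketings:
[S [NP [Pron he]] [VP [AdvP [Adv quietly]] [VP [AdvP [Adv eagerly]] [VP [AdvP [Adv eagerly]] [VP [AdvP [Adv quietly]] [VP [VP [V photographed] [NP [Pron he]]] [PP [P near] [NP [Pron he]]]]]]]]]
[S [NP [Pron he]] [VP [AdvP [Adv quietly]] [VP [AdvP [Adv eagerly]] [VP [AdvP [Adv eagerly]] [VP [VP [AdvP [Adv quietly]] [VP [V photographed] [NP [Pron he]]]] [PP [P near] [NP [Pron he]]]]]]]]
The trees differ in how a recursive rule is bracketed over the same span.

5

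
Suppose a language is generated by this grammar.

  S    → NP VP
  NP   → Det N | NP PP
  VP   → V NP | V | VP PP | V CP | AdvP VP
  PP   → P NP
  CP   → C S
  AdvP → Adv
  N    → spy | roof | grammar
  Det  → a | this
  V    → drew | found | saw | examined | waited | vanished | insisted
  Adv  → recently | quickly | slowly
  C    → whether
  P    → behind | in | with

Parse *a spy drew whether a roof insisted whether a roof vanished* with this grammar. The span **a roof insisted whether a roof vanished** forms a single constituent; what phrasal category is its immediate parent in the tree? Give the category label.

S
  NP
    Det: a
    N: spy
  VP
    V: drew
    CP
      C: whether
      S
        NP
          Det: a
          N: roof
        VP
          V: insisted
          CP
            C: whether
            S
              NP
                Det: a
                N: roof
              VP
                V: vanished
The span 'a roof insisted whether a roof vanished' is the S node built by S → NP VP.
Its mother is the CP built by CP → C S.

CP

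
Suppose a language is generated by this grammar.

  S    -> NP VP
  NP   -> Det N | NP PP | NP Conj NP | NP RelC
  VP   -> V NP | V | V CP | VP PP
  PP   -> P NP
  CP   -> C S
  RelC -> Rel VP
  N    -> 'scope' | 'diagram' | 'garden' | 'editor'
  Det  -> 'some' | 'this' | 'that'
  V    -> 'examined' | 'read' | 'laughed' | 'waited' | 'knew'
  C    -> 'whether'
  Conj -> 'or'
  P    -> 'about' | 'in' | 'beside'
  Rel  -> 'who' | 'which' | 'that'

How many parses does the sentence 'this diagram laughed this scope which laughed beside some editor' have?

3

Two of the 3 distinct bracketings:
[S [NP [Det this] [N diagram]] [VP [V laughed] [NP [NP [NP [Det this] [N scope]] [RelC [Rel which] [VP [V laughed]]]] [PP [P beside] [NP [Det some] [N editor]]]]]]
[S [NP [Det this] [N diagram]] [VP [V laughed] [NP [NP [Det this] [N scope]] [RelC [Rel which] [VP [VP [V laughed]] [PP [P beside] [NP [Det some] [N editor]]]]]]]]
The difference turns on whether NP → NP PP is used at the relevant span, versus an alternative expansion of NP.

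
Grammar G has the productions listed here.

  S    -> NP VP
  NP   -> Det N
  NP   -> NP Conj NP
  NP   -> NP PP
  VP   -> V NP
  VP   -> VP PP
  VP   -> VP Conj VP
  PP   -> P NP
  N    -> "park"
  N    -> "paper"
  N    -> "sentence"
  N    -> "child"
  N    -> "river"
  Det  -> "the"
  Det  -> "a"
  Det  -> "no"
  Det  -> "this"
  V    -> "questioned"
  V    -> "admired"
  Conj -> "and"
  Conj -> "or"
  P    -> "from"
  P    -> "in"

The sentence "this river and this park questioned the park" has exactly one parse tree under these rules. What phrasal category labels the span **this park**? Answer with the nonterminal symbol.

S
  NP
    NP
      Det: this
      N: river
    Conj: and
    NP
      Det: this
      N: park
  VP
    V: questioned
    NP
      Det: the
      N: park
The span 'this park' is the NP node built by NP → Det N.

NP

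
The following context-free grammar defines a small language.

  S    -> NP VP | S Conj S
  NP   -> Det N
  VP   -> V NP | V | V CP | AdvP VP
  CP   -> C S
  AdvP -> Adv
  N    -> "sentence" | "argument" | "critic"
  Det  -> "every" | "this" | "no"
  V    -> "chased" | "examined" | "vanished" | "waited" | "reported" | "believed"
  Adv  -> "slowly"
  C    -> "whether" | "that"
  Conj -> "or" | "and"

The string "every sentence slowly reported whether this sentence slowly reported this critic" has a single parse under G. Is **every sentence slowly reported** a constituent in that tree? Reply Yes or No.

No

[S [NP [Det every] [N sentence]] [VP [AdvP [Adv slowly]] [VP [V reported] [CP [C whether] [S [NP [Det this] [N sentence]] [VP [AdvP [Adv slowly]] [VP [V reported] [NP [Det this] [N critic]]]]]]]]]
The smallest constituent containing 'every sentence slowly reported' is the S spanning 'every sentence slowly reported whether this sentence slowly reported this critic'; no single node in the tree dominates exactly the given words.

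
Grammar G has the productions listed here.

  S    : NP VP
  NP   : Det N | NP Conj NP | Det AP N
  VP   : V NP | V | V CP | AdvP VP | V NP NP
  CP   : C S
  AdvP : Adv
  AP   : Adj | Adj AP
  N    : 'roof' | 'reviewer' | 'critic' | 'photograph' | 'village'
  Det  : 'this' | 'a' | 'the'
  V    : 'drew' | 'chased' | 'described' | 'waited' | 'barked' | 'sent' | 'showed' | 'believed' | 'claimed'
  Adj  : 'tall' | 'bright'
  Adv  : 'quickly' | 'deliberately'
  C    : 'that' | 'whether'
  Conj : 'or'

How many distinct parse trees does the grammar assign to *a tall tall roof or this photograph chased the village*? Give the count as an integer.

1

[S [NP [NP [Det a] [AP [Adj tall] [AP [Adj tall]]] [N roof]] [Conj or] [NP [Det this] [N photograph]]] [VP [V chased] [NP [Det the] [N village]]]]
No rule offers an alternative attachment or grouping for any span, so this is the only derivation.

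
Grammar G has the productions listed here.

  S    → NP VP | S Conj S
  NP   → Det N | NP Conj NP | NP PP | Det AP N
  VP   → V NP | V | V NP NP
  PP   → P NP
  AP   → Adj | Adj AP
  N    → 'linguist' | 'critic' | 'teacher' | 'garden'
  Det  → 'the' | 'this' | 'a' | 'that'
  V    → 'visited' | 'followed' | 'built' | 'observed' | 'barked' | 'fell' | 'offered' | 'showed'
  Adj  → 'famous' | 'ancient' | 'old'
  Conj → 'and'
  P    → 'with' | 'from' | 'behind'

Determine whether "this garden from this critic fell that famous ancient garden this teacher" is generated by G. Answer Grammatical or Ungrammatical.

[S [NP [NP [Det this] [N garden]] [PP [P from] [NP [Det this] [N critic]]]] [VP [V fell] [NP [Det that] [AP [Adj famous] [AP [Adj ancient]]] [N garden]] [NP [Det this] [N teacher]]]]
The bracketing above is licensed at every node by one of the given productions, with S at the root.

Grammatical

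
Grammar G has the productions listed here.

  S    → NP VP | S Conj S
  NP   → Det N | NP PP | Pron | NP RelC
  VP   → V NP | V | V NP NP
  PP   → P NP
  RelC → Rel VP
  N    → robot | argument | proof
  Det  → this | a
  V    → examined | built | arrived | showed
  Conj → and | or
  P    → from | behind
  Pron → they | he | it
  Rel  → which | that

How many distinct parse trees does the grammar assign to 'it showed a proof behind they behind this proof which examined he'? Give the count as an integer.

10

Two of the 10 distinct bracketings:
[S [NP [Pron it]] [VP [V showed] [NP [NP [Det a] [N proof]] [PP [P behind] [NP [NP [Pron they]] [PP [P behind] [NP [NP [Det this] [N proof]] [RelC [Rel which] [VP [V examined] [NP [Pron he]]]]]]]]]]]
[S [NP [Pron it]] [VP [V showed] [NP [NP [Det a] [N proof]] [PP [P behind] [NP [NP [NP [Pron they]] [PP [P behind] [NP [Det this] [N proof]]]] [RelC [Rel which] [VP [V examined] [NP [Pron he]]]]]]]]]
The trees differ in how a recursive rule is bracketed over the same span.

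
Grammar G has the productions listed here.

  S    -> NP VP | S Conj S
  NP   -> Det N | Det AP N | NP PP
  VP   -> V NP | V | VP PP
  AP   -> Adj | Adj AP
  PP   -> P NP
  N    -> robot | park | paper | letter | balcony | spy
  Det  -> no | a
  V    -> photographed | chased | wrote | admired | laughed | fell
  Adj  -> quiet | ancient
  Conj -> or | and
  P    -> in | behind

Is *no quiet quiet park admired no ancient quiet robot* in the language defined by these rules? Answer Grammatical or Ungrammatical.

[S [NP [Det no] [AP [Adj quiet] [AP [Adj quiet]]] [N park]] [VP [V admired] [NP [Det no] [AP [Adj ancient] [AP [Adj quiet]]] [N robot]]]]
Each bracket corresponds to one application of a listed rule, so the string is derivable from S.

Grammatical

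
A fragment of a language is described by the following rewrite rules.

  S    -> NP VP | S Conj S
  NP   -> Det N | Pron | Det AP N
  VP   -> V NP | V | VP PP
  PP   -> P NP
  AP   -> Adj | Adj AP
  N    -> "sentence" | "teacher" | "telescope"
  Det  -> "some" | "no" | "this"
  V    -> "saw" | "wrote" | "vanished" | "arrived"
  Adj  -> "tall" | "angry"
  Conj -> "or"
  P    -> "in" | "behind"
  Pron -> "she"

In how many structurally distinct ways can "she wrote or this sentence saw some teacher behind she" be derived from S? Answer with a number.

[S [S [NP [Pron she]] [VP [V wrote]]] [Conj or] [S [NP [Det this] [N sentence]] [VP [VP [V saw] [NP [Det some] [N teacher]]] [PP [P behind] [NP [Pron she]]]]]]
No rule offers an alternative attachment or grouping for any span, so this is the only derivation.

1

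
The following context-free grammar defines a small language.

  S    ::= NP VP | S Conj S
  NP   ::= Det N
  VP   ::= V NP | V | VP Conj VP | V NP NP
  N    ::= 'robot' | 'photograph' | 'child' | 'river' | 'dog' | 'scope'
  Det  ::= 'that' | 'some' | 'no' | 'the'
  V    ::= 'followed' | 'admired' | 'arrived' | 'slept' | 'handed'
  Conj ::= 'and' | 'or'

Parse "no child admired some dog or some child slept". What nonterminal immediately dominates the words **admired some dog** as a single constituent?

S
  S
    NP
      Det: no
      N: child
    VP
      V: admired
      NP
        Det: some
        N: dog
  Conj: or
  S
    NP
      Det: some
      N: child
    VP
      V: slept
The span 'admired some dog' is the VP node built by VP → V NP.

VP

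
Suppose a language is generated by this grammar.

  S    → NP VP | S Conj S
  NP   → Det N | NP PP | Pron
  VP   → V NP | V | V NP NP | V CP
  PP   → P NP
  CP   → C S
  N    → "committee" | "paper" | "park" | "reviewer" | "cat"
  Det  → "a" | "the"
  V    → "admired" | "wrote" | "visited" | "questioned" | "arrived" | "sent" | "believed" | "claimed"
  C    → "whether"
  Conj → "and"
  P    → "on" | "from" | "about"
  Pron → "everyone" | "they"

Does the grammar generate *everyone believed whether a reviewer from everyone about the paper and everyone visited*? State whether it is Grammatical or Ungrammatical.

Ungrammatical

For S → NP VP, the only prefix that parses as NP is 'everyone', but the remainder 'believed whether a reviewer from everyone about the paper and everyone visited' is not a VP under these rules. The alternative S rule S → S Conj S likewise has no satisfying split.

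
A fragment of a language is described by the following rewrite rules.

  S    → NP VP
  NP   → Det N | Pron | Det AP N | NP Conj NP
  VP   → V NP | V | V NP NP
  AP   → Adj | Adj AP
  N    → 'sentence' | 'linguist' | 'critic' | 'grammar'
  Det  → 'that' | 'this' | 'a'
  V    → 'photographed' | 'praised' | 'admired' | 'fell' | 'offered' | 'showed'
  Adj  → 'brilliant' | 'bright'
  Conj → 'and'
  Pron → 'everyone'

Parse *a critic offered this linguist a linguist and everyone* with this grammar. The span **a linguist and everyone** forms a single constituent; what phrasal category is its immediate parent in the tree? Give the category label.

[S [NP [Det a] [N critic]] [VP [V offered] [NP [Det this] [N linguist]] [NP [NP [Det a] [N linguist]] [Conj and] [NP [Pron everyone]]]]]
The span 'a linguist and everyone' is the NP node built by NP → NP Conj NP.
Its mother is the VP built by VP → V NP NP.

VP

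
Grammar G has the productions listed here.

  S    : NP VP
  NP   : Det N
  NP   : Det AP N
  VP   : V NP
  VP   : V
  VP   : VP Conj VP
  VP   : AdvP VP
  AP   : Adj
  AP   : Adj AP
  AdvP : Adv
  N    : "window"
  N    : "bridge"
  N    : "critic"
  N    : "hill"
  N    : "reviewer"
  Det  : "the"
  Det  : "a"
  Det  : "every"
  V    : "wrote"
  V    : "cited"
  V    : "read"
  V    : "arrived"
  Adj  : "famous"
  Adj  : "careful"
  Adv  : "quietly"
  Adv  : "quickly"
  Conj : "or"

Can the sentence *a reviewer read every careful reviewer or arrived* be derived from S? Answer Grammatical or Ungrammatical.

[S [NP [Det a] [N reviewer]] [VP [VP [V read] [NP [Det every] [AP [Adj careful]] [N reviewer]]] [Conj or] [VP [V arrived]]]]
The bracketing above is licensed at every node by one of the given productions, with S at the root.

Grammatical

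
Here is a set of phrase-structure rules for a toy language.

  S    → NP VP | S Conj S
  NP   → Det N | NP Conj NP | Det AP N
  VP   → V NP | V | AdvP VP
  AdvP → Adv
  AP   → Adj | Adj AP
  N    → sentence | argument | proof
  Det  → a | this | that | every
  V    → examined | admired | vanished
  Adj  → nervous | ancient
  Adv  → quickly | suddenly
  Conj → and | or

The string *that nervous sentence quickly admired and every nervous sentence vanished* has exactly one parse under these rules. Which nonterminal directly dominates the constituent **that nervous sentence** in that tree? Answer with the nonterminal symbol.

[S [S [NP [Det that] [AP [Adj nervous]] [N sentence]] [VP [AdvP [Adv quickly]] [VP [V admired]]]] [Conj and] [S [NP [Det every] [AP [Adj nervous]] [N sentence]] [VP [V vanished]]]]
The span 'that nervous sentence' is the NP node built by NP → Det AP N.
Its mother is the S built by S → NP VP.

S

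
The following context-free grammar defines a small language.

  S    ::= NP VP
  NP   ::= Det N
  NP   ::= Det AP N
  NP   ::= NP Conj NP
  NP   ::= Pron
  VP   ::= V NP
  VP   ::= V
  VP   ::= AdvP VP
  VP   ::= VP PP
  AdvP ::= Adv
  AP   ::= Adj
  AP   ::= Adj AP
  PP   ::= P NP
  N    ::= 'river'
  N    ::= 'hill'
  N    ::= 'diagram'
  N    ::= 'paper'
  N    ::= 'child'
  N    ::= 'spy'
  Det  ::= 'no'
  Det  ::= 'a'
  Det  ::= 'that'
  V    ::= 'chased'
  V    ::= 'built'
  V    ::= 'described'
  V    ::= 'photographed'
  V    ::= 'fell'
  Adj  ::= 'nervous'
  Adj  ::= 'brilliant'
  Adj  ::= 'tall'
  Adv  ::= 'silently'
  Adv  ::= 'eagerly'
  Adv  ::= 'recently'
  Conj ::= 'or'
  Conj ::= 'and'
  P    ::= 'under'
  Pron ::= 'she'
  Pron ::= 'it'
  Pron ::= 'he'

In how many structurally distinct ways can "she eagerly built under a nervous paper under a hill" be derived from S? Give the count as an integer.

3

Two of the 3 distinct bracketings:
[S [NP [Pron she]] [VP [AdvP [Adv eagerly]] [VP [VP [VP [V built]] [PP [P under] [NP [Det a] [AP [Adj nervous]] [N paper]]]] [PP [P under] [NP [Det a] [N hill]]]]]]
[S [NP [Pron she]] [VP [VP [AdvP [Adv eagerly]] [VP [VP [V built]] [PP [P under] [NP [Det a] [AP [Adj nervous]] [N paper]]]]] [PP [P under] [NP [Det a] [N hill]]]]]
The trees differ in how a recursive rule is bracketed over the same span.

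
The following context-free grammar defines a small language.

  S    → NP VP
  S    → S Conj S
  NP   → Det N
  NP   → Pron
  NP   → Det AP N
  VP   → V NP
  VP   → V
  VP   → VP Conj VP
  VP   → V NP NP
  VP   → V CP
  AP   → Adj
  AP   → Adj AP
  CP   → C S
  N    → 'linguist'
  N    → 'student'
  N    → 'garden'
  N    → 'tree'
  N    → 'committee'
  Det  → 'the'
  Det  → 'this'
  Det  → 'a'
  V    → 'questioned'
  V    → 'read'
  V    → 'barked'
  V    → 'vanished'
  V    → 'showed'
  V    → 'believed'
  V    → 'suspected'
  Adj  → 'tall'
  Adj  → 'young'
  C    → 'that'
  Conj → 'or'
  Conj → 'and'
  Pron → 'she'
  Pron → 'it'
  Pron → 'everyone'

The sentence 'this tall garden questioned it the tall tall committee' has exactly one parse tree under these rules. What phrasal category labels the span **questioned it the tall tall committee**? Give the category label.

[S [NP [Det this] [AP [Adj tall]] [N garden]] [VP [V questioned] [NP [Pron it]] [NP [Det the] [AP [Adj tall] [AP [Adj tall]]] [N committee]]]]
The span 'questioned it the tall tall committee' is the VP node built by VP → V NP NP.

VP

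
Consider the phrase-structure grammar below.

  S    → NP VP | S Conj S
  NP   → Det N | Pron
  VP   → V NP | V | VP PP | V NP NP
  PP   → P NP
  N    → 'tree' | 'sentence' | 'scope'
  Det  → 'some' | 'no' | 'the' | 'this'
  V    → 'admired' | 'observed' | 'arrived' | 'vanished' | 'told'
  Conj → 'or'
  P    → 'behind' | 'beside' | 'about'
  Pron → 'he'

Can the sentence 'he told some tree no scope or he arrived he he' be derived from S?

Grammatical

[S [S [NP [Pron he]] [VP [V told] [NP [Det some] [N tree]] [NP [Det no] [N scope]]]] [Conj or] [S [NP [Pron he]] [VP [V arrived] [NP [Pron he]] [NP [Pron he]]]]]
The bracketing above is licensed at every node by one of the given productions, with S at the root.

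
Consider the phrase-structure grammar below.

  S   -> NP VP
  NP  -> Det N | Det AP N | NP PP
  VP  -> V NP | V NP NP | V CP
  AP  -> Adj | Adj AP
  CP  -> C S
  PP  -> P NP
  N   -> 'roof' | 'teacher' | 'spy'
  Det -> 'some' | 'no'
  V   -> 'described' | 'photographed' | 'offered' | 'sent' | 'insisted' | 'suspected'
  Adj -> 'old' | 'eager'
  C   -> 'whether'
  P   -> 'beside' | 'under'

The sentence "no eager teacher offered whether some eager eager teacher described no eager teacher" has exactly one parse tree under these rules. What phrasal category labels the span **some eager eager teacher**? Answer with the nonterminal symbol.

[S [NP [Det no] [AP [Adj eager]] [N teacher]] [VP [V offered] [CP [C whether] [S [NP [Det some] [AP [Adj eager] [AP [Adj eager]]] [N teacher]] [VP [V described] [NP [Det no] [AP [Adj eager]] [N teacher]]]]]]]
The span 'some eager eager teacher' is the NP node built by NP → Det AP N.

NP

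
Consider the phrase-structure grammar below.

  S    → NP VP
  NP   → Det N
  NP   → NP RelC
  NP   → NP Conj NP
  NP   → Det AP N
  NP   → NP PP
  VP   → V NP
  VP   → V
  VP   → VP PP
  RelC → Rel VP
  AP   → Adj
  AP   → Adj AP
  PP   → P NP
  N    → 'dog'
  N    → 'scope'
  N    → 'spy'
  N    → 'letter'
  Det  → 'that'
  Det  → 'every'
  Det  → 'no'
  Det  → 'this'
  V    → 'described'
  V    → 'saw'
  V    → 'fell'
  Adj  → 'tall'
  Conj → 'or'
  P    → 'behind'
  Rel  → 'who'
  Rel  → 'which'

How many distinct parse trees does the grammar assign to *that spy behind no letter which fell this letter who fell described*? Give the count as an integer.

5

Two of the 5 distinct bracketings:
[S [NP [NP [NP [Det that] [N spy]] [PP [P behind] [NP [Det no] [N letter]]]] [RelC [Rel which] [VP [V fell] [NP [NP [Det this] [N letter]] [RelC [Rel who] [VP [V fell]]]]]]] [VP [V described]]]
[S [NP [NP [NP [NP [Det that] [N spy]] [PP [P behind] [NP [Det no] [N letter]]]] [RelC [Rel which] [VP [V fell] [NP [Det this] [N letter]]]]] [RelC [Rel who] [VP [V fell]]]] [VP [V described]]]
The trees differ in how a recursive rule is bracketed over the same span.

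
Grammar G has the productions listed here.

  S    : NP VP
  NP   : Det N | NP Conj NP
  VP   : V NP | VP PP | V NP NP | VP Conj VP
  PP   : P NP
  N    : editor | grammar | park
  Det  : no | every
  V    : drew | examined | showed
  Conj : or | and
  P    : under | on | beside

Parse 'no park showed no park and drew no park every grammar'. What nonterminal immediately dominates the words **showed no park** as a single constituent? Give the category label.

S
  NP
    Det: no
    N: park
  VP
    VP
      V: showed
      NP
        Det: no
        N: park
    Conj: and
    VP
      V: drew
      NP
        Det: no
        N: park
      NP
        Det: every
        N: grammar
The span 'showed no park' is the VP node built by VP → V NP.

VP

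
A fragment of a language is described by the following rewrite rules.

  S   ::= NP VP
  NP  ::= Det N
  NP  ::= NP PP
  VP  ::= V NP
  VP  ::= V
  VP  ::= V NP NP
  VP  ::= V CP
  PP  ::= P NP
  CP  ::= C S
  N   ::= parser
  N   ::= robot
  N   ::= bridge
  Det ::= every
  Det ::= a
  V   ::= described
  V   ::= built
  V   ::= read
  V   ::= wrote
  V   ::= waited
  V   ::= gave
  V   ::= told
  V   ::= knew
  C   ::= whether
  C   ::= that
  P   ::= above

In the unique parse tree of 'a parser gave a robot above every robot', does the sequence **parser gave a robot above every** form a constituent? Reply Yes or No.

No

[S [NP [Det a] [N parser]] [VP [V gave] [NP [NP [Det a] [N robot]] [PP [P above] [NP [Det every] [N robot]]]]]]
The smallest constituent containing 'parser gave a robot above every' is the S spanning 'a parser gave a robot above every robot'; no single node in the tree dominates exactly the given words.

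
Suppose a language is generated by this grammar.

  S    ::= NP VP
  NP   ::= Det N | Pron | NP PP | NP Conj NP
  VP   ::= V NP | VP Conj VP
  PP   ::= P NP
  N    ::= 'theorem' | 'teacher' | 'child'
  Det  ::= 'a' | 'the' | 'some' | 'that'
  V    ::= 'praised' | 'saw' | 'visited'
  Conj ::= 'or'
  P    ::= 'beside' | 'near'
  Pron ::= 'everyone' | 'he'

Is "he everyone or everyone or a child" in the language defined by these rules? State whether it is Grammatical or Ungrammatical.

Ungrammatical

A Pron word can never sit immediately before a Pron word in any string this grammar generates, so the substring 'he everyone' rules out a derivation.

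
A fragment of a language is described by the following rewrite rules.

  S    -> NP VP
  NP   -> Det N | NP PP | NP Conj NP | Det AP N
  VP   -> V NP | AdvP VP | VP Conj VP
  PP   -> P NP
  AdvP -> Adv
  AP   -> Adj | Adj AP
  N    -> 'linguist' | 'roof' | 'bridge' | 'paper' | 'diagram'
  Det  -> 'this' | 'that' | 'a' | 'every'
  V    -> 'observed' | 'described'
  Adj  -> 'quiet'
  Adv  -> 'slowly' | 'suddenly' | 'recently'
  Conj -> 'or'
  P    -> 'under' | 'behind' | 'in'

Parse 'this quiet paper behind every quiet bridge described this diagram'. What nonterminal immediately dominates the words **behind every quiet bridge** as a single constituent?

S
  NP
    NP
      Det: this
      AP
        Adj: quiet
      N: paper
    PP
      P: behind
      NP
        Det: every
        AP
          Adj: quiet
        N: bridge
  VP
    V: described
    NP
      Det: this
      N: diagram
The span 'behind every quiet bridge' is the PP node built by PP → P NP.

PP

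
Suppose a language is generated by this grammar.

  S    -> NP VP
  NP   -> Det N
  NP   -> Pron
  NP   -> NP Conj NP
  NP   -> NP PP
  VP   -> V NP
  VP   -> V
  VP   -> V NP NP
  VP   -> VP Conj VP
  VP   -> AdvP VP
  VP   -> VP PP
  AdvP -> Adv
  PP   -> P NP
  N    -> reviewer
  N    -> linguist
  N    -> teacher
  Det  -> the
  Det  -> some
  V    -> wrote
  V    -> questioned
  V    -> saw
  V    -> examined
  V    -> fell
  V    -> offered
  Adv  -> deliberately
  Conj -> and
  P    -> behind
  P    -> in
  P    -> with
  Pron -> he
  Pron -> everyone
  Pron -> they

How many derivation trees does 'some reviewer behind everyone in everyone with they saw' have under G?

Two of the 5 distinct bracketings:
[S [NP [NP [Det some] [N reviewer]] [PP [P behind] [NP [NP [Pron everyone]] [PP [P in] [NP [NP [Pron everyone]] [PP [P with] [NP [Pron they]]]]]]]] [VP [V saw]]]
[S [NP [NP [Det some] [N reviewer]] [PP [P behind] [NP [NP [NP [Pron everyone]] [PP [P in] [NP [Pron everyone]]]] [PP [P with] [NP [Pron they]]]]]] [VP [V saw]]]
The trees differ in how a recursive rule is bracketed over the same span.

5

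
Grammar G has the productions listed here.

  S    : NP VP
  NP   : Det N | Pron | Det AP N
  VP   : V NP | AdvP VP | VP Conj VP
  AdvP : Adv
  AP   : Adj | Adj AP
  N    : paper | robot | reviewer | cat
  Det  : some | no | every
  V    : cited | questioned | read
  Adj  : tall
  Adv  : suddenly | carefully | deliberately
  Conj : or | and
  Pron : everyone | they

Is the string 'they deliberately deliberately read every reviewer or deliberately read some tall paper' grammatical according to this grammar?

Grammatical

S
  NP
    Pron: they
  VP
    AdvP
      Adv: deliberately
    VP
      AdvP
        Adv: deliberately
      VP
        VP
          V: read
          NP
            Det: every
            N: reviewer
        Conj: or
        VP
          AdvP
            Adv: deliberately
          VP
            V: read
            NP
              Det: some
              AP
                Adj: tall
              N: paper
The bracketing above is licensed at every node by one of the given productions, with S at the root.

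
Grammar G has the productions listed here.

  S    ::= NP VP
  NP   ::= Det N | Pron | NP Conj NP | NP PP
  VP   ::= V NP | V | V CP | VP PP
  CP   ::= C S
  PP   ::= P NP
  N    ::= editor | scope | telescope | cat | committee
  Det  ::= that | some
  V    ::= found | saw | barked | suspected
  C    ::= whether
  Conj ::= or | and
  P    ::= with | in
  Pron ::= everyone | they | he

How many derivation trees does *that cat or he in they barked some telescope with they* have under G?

4

Two of the 4 distinct bracketings:
[S [NP [NP [Det that] [N cat]] [Conj or] [NP [NP [Pron he]] [PP [P in] [NP [Pron they]]]]] [VP [V barked] [NP [NP [Det some] [N telescope]] [PP [P with] [NP [Pron they]]]]]]
[S [NP [NP [Det that] [N cat]] [Conj or] [NP [NP [Pron he]] [PP [P in] [NP [Pron they]]]]] [VP [VP [V barked] [NP [Det some] [N telescope]]] [PP [P with] [NP [Pron they]]]]]
The difference turns on whether VP → VP PP is used at the relevant span, versus an alternative expansion of VP.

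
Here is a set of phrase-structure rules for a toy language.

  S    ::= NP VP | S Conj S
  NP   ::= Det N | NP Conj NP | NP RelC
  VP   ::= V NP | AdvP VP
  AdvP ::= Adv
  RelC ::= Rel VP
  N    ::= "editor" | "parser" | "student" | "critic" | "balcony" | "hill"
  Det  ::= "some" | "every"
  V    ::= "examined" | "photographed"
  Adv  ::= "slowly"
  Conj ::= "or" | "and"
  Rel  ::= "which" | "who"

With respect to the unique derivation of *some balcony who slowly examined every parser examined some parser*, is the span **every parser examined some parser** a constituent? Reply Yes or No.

[S [NP [NP [Det some] [N balcony]] [RelC [Rel who] [VP [AdvP [Adv slowly]] [VP [V examined] [NP [Det every] [N parser]]]]]] [VP [V examined] [NP [Det some] [N parser]]]]
The smallest constituent containing 'every parser examined some parser' is the S spanning 'some balcony who slowly examined every parser examined some parser'; no single node in the tree dominates exactly the given words.

No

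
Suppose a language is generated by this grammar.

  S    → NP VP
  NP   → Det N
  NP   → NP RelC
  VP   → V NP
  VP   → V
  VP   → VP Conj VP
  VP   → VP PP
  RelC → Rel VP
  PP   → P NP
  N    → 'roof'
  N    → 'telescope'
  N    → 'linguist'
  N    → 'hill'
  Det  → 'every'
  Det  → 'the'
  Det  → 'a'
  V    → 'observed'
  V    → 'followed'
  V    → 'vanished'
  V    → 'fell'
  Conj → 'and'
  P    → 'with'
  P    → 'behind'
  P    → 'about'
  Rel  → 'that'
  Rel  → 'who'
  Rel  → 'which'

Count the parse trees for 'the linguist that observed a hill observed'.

1

[S [NP [NP [Det the] [N linguist]] [RelC [Rel that] [VP [V observed] [NP [Det a] [N hill]]]]] [VP [V observed]]]
No rule offers an alternative attachment or grouping for any span, so this is the only derivation.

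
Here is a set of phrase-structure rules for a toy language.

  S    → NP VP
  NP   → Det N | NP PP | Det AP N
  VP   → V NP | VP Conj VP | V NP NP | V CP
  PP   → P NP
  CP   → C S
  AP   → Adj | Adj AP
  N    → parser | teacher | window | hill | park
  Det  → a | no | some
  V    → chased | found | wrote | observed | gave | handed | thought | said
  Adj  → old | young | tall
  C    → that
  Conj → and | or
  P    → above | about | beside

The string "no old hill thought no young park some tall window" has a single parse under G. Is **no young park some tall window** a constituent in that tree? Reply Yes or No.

[S [NP [Det no] [AP [Adj old]] [N hill]] [VP [V thought] [NP [Det no] [AP [Adj young]] [N park]] [NP [Det some] [AP [Adj tall]] [N window]]]]
The smallest constituent containing 'no young park some tall window' is the VP spanning 'thought no young park some tall window'; no single node in the tree dominates exactly the given words.

No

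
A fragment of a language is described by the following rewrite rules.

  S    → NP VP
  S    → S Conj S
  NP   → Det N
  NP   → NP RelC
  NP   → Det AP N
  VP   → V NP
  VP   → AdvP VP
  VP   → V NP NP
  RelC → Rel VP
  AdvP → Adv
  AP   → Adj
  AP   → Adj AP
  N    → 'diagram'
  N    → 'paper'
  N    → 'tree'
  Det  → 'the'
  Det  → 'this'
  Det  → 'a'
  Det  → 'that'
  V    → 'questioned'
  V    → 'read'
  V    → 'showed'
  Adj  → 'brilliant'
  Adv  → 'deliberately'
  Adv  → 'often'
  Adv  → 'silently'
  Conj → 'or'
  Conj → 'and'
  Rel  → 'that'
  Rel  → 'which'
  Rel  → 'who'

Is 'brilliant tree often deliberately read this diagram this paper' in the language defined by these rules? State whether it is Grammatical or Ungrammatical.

For S → NP VP, no prefix of the string parses as an NP. The alternative S rule S → S Conj S likewise has no satisfying split.

Ungrammatical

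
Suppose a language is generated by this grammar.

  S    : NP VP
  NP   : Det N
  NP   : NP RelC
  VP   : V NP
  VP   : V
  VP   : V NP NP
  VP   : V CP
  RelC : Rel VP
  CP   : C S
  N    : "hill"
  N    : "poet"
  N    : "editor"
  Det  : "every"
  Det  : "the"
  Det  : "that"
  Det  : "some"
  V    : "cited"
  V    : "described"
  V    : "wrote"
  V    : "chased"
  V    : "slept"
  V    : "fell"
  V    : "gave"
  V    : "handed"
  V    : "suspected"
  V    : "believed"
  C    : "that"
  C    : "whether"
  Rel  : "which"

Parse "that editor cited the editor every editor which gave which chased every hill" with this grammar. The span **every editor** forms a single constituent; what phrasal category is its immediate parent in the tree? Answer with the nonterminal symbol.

NP

[S [NP [Det that] [N editor]] [VP [V cited] [NP [Det the] [N editor]] [NP [NP [NP [Det every] [N editor]] [RelC [Rel which] [VP [V gave]]]] [RelC [Rel which] [VP [V chased] [NP [Det every] [N hill]]]]]]]
The span 'every editor' is the NP node built by NP → Det N.
Its mother is the NP built by NP → NP RelC.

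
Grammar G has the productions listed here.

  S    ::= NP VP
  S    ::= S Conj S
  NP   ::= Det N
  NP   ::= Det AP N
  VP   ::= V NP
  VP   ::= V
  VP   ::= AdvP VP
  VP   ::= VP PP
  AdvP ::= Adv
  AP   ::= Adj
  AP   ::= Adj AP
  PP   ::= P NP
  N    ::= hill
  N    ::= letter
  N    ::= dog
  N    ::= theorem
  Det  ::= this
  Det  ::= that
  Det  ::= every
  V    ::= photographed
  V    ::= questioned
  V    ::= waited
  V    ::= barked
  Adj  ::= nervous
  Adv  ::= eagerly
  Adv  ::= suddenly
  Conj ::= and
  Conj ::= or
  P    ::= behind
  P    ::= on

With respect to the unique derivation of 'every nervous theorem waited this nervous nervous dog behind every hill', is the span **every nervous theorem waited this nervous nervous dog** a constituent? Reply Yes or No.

[S [NP [Det every] [AP [Adj nervous]] [N theorem]] [VP [VP [V waited] [NP [Det this] [AP [Adj nervous] [AP [Adj nervous]]] [N dog]]] [PP [P behind] [NP [Det every] [N hill]]]]]
The smallest constituent containing 'every nervous theorem waited this nervous nervous dog' is the S spanning 'every nervous theorem waited this nervous nervous dog behind every hill'; no single node in the tree dominates exactly the given words.

No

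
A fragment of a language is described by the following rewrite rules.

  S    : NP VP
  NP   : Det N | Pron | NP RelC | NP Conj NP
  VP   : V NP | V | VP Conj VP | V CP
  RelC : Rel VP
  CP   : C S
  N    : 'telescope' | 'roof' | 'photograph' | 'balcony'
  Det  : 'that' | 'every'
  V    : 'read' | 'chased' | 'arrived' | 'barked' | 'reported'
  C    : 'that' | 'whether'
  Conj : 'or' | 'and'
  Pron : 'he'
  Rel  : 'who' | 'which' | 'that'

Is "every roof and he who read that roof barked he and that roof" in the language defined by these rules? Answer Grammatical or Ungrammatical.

Grammatical

[S [NP [NP [NP [Det every] [N roof]] [Conj and] [NP [Pron he]]] [RelC [Rel who] [VP [V read] [NP [Det that] [N roof]]]]] [VP [V barked] [NP [NP [Pron he]] [Conj and] [NP [Det that] [N roof]]]]]
The bracketing above is licensed at every node by one of the given productions, with S at the root.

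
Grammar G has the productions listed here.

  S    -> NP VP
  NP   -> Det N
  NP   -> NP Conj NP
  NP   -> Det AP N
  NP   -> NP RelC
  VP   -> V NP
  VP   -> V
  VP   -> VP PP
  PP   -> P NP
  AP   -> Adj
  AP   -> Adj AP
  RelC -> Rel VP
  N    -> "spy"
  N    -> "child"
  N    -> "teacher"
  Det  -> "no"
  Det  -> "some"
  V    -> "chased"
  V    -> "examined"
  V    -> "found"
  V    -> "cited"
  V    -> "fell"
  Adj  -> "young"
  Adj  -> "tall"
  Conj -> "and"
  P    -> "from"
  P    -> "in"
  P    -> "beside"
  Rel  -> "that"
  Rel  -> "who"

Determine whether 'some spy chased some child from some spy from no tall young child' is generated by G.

Grammatical

S
  NP
    Det: some
    N: spy
  VP
    VP
      VP
        V: chased
        NP
          Det: some
          N: child
      PP
        P: from
        NP
          Det: some
          N: spy
    PP
      P: from
      NP
        Det: no
        AP
          Adj: tall
          AP
            Adj: young
        N: child
Each bracket corresponds to one application of a listed rule, so the string is derivable from S.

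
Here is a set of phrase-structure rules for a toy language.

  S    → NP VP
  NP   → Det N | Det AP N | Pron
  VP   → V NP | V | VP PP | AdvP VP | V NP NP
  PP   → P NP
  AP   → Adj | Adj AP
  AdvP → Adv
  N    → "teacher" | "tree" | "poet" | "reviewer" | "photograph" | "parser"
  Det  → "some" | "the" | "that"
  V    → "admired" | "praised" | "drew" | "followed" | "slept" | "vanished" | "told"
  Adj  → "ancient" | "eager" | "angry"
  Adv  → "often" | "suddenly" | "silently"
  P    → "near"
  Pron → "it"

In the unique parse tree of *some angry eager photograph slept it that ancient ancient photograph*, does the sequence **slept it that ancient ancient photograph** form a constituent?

Yes

[S [NP [Det some] [AP [Adj angry] [AP [Adj eager]]] [N photograph]] [VP [V slept] [NP [Pron it]] [NP [Det that] [AP [Adj ancient] [AP [Adj ancient]]] [N photograph]]]]
The words 'slept it that ancient ancient photograph' are exhaustively dominated by a single VP node (built by VP → V NP NP), so they form a constituent.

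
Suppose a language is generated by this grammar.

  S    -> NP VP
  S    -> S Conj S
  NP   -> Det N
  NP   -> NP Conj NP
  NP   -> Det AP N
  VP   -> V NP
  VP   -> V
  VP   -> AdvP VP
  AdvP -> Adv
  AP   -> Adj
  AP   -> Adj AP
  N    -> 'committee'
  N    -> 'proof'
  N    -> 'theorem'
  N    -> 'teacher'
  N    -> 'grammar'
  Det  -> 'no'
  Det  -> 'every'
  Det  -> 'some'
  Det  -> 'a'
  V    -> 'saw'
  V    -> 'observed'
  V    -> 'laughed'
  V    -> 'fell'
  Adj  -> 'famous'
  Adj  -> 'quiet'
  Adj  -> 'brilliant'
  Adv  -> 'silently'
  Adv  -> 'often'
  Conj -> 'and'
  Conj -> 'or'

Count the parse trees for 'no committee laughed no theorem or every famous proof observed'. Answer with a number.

[S [S [NP [Det no] [N committee]] [VP [V laughed] [NP [Det no] [N theorem]]]] [Conj or] [S [NP [Det every] [AP [Adj famous]] [N proof]] [VP [V observed]]]]
No rule offers an alternative attachment or grouping for any span, so this is the only derivation.

1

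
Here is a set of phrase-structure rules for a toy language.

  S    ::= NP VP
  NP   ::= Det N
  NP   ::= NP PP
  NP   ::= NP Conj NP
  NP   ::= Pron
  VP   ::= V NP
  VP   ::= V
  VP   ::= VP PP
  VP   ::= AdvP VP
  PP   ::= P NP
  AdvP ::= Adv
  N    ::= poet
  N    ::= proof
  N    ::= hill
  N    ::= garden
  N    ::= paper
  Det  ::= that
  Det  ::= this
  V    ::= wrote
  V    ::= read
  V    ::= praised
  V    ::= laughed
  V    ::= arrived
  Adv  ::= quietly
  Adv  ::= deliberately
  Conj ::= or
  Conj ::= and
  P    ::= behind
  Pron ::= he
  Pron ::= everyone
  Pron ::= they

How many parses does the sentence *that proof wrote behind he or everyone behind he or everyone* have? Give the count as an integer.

Two of the 6 distinct bracketings:
[S [NP [Det that] [N proof]] [VP [VP [V wrote]] [PP [P behind] [NP [NP [NP [Pron he]] [Conj or] [NP [Pron everyone]]] [PP [P behind] [NP [NP [Pron he]] [Conj or] [NP [Pron everyone]]]]]]]]
[S [NP [Det that] [N proof]] [VP [VP [V wrote]] [PP [P behind] [NP [NP [Pron he]] [Conj or] [NP [NP [Pron everyone]] [PP [P behind] [NP [NP [Pron he]] [Conj or] [NP [Pron everyone]]]]]]]]]
The trees differ in how a recursive rule is bracketed over the same span.

6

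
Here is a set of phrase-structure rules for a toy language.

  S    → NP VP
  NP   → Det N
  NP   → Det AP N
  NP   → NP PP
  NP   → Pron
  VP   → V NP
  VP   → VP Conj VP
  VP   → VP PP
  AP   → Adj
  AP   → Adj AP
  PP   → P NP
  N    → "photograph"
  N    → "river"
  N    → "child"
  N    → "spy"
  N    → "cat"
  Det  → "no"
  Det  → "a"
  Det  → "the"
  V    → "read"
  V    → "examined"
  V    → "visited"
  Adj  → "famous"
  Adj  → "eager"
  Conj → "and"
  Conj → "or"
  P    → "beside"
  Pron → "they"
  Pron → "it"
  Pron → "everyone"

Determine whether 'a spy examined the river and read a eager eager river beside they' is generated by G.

[S [NP [Det a] [N spy]] [VP [VP [V examined] [NP [Det the] [N river]]] [Conj and] [VP [V read] [NP [NP [Det a] [AP [Adj eager] [AP [Adj eager]]] [N river]] [PP [P beside] [NP [Pron they]]]]]]]
Each bracket corresponds to one application of a listed rule, so the string is derivable from S.

Grammatical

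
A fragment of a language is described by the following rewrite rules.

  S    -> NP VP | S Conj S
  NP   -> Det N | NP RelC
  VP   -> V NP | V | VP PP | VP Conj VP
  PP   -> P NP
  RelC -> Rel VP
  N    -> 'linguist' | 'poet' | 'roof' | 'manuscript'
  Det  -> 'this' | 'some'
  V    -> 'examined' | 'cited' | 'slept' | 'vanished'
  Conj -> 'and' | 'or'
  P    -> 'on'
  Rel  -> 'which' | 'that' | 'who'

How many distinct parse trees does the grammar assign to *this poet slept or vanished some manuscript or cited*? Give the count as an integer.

2

The two bracketings:
[S [NP [Det this] [N poet]] [VP [VP [V slept]] [Conj or] [VP [VP [V vanished] [NP [Det some] [N manuscript]]] [Conj or] [VP [V cited]]]]]
[S [NP [Det this] [N poet]] [VP [VP [VP [V slept]] [Conj or] [VP [V vanished] [NP [Det some] [N manuscript]]]] [Conj or] [VP [V cited]]]]
The trees differ in how a recursive rule is bracketed over the same span.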